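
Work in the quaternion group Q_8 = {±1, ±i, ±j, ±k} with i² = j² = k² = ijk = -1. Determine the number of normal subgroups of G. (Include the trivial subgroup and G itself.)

6

G has 6 subgroups. Checking conjugation-invariance by order — order 1: 1/1 normal; order 2: 1/1 normal; order 4: 3/3 normal; order 8: 1/1 normal.
Total normal subgroups: 6.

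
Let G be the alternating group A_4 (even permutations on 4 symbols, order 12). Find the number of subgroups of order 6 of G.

0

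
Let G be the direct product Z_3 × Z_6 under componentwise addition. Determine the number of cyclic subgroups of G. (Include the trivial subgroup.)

10

Each element a generates a cyclic subgroup ⟨a⟩; distinct elements may generate the same one (a cyclic group of order d has φ(d) generators).
Cyclic subgroups by order — order 1: 1; order 2: 1; order 3: 4; order 6: 4.
Total: 10.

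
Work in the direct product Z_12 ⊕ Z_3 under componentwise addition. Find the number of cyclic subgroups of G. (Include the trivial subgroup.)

15

Group the elements of G by the cyclic subgroup they generate; each cyclic subgroup of order d accounts for φ(d) elements.
Cyclic subgroups by order — order 1: 1; order 2: 1; order 3: 4; order 4: 1; order 6: 4; order 12: 4.
Total: 15.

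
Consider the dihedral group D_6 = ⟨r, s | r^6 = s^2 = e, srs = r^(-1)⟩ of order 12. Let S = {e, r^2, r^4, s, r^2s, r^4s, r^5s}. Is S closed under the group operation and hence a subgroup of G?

No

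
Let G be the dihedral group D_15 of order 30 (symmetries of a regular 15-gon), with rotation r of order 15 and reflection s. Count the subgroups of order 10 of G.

|G| = 30 and 10 | 30, so subgroups of order 10 are possible by Lagrange.
The subgroups of order 10 are: {e, r^3, r^6, r^9, r^12, rs, r^4s, r^7s, r^10s, r^13s}; {e, r^3, r^6, r^9, r^12, r^2s, r^5s, r^8s, r^11s, r^14s}; {e, r^3, r^6, r^9, r^12, s, r^3s, r^6s, r^9s, r^12s}.
So G has 3 subgroups of order 10.

3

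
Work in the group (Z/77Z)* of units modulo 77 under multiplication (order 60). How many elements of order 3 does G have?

The elements of order 3 are: 23, 67.
That's 2.

2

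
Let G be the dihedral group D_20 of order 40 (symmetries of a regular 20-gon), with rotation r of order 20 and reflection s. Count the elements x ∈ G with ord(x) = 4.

The elements of order 4 are: r^5, r^15.
That's 2.

2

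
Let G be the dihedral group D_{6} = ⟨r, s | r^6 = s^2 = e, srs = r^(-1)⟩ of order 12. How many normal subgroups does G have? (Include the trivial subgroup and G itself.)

7

G has 16 subgroups. Checking conjugation-invariance by order — order 1: 1/1 normal; order 2: 1/7 normal; order 3: 1/1 normal; order 4: 0/3 normal; order 6: 3/3 normal; order 12: 1/1 normal.
Total normal subgroups: 7.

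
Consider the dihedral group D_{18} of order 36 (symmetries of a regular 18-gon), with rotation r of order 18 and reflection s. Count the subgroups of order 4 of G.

|G| = 36 and 4 | 36, so subgroups of order 4 are possible by Lagrange.
The subgroups of order 4 are: {e, r^9, rs, r^10s}; {e, r^9, r^2s, r^11s}; {e, r^9, r^3s, r^12s}; {e, r^9, r^4s, r^13s}; … (9 in all).
So G has 9 subgroups of order 4.

9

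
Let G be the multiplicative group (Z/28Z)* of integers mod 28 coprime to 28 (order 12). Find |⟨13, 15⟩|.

4

|⟨13⟩| = 2 and |⟨15⟩| = 2, so |H| is a multiple of lcm(2, 2) = 2 and divides |G| = 12.
Closing under the operation: H = {1, 13, 15, 27}, so |H| = 4.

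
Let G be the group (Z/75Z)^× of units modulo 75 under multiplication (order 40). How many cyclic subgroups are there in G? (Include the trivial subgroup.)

Each element a generates a cyclic subgroup ⟨a⟩; distinct elements may generate the same one (a cyclic group of order d has φ(d) generators).
Cyclic subgroups by order — order 1: 1; order 2: 3; order 4: 2; order 5: 1; order 10: 3; order 20: 2.
Total: 12.

12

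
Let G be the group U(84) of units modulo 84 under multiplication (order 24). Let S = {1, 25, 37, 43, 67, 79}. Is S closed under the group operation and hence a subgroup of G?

Yes

|S| = 6 divides |G| = 24, consistent with Lagrange.
S contains the identity, every element's inverse is in S, and S is closed under ·: it is a subgroup.
In fact S = ⟨67⟩.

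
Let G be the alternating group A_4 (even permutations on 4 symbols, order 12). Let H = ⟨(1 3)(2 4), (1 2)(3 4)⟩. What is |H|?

4

|⟨(1 3)(2 4)⟩| = 2 and |⟨(1 2)(3 4)⟩| = 2, so |H| is a multiple of lcm(2, 2) = 2 and divides |G| = 12.
Closing under the operation: H = {e, (1 2)(3 4), (1 3)(2 4), (1 4)(2 3)}, so |H| = 4.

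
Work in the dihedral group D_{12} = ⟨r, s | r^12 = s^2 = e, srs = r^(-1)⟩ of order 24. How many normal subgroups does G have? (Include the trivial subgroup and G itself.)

G has 34 subgroups. Checking conjugation-invariance by order — order 1: 1/1 normal; order 2: 1/13 normal; order 3: 1/1 normal; order 4: 1/7 normal; order 6: 1/5 normal; order 8: 0/3 normal; order 12: 3/3 normal; order 24: 1/1 normal.
Total normal subgroups: 9.

9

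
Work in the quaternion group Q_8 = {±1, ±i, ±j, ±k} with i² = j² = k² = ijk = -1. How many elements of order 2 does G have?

1

The elements of order 2 are: -1.
That's 1.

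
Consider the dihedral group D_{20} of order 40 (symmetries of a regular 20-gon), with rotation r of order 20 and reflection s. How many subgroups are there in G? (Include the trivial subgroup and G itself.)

|G| = 40, so by Lagrange every subgroup order divides 40. Divisors: 1, 2, 4, 5, 8, 10, 20, 40.
Subgroups by order — order 1: 1; order 2: 21; order 4: 11; order 5: 1; order 8: 5; order 10: 5; order 20: 3; order 40: 1.
Total: 1 + 21 + 11 + 1 + 5 + 5 + 3 + 1 = 48.

48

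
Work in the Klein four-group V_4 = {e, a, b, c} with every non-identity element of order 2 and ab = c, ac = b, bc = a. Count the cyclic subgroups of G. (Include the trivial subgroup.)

Group the elements of G by the cyclic subgroup they generate; each cyclic subgroup of order d accounts for φ(d) elements.
Cyclic subgroups by order — order 1: 1; order 2: 3.
Total: 4.

4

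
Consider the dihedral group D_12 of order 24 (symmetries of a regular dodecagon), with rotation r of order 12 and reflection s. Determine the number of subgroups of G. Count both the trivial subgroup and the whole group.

|G| = 24, so by Lagrange every subgroup order divides 24. Divisors: 1, 2, 3, 4, 6, 8, 12, 24.
Subgroups by order — order 1: 1; order 2: 13; order 3: 1; order 4: 7; order 6: 5; order 8: 3; order 12: 3; order 24: 1.
Total: 1 + 13 + 1 + 7 + 5 + 3 + 3 + 1 = 34.

34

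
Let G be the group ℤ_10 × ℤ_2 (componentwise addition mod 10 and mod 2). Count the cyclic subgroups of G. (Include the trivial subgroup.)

8

Group the elements of G by the cyclic subgroup they generate; each cyclic subgroup of order d accounts for φ(d) elements.
Cyclic subgroups by order — order 1: 1; order 2: 3; order 5: 1; order 10: 3.
Total: 8.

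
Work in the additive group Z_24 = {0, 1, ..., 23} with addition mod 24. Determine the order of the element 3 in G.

8

In Z_24, the order of an element a is n/gcd(a, n).
gcd(3, 24) = 3, so |⟨3⟩| = 24/3 = 8.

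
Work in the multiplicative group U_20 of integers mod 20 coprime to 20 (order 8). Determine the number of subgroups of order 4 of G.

3

|G| = 8 and 4 | 8, so subgroups of order 4 are possible by Lagrange.
The subgroups of order 4 are: {1, 9, 11, 19}; {1, 9, 13, 17}; {1, 3, 7, 9}.
So G has 3 subgroups of order 4.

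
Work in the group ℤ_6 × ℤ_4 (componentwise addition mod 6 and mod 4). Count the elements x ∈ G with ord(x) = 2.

3

An element (a,b) has order lcm(ord(a), ord(b)); count pairs with lcm equal to 2.
Enumerating gives 3 such elements.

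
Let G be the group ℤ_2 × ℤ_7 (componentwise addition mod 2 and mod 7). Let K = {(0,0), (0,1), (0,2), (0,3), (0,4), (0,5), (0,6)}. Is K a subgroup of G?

Yes

|K| = 7 divides |G| = 14, consistent with Lagrange.
K contains the identity, every element's inverse is in K, and K is closed under +: it is a subgroup.
In fact K = ⟨(0,1)⟩.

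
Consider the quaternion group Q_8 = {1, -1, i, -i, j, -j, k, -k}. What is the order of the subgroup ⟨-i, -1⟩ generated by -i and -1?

|⟨-i⟩| = 4 and |⟨-1⟩| = 2, so |H| is a multiple of lcm(4, 2) = 4 and divides |G| = 8.
Closing under the operation: H = {1, -1, i, -i}, so |H| = 4.

4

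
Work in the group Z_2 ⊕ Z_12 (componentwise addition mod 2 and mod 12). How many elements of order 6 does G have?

An element (a,b) has order lcm(ord(a), ord(b)); count pairs with lcm equal to 6.
Enumerating gives 6 such elements.

6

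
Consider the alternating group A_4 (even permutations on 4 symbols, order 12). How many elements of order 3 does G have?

8

The elements of order 3 are: (2 3 4), (2 4 3), (1 2 3), (1 2 4), (1 3 2), (1 3 4), (1 4 2), (1 4 3).
That's 8.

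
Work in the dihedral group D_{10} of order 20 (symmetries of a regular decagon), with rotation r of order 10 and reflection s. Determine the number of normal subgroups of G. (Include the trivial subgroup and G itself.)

G has 22 subgroups. Checking conjugation-invariance by order — order 1: 1/1 normal; order 2: 1/11 normal; order 4: 0/5 normal; order 5: 1/1 normal; order 10: 3/3 normal; order 20: 1/1 normal.
Total normal subgroups: 7.

7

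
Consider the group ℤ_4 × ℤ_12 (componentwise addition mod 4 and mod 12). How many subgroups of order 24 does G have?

3

|G| = 48 and 24 | 48, so subgroups of order 24 are possible by Lagrange.
The subgroups of order 24 are: {(0,0), (0,1), (0,2), (0,3), (0,4), (0,5), (0,6), (0,7), (0,8), (0,9), (0,10), (0,11), (2,0), (2,1), (2,2), (2,3), (2,4), (2,5), (2,6), (2,7), (2,8), (2,9), (2,10), (2,11)}; {(0,0), (0,2), (0,4), (0,6), (0,8), (0,10), (1,0), (1,2), (1,4), (1,6), (1,8), (1,10), (2,0), (2,2), (2,4), (2,6), (2,8), (2,10), (3,0), (3,2), (3,4), (3,6), (3,8), (3,10)}; {(0,0), (0,2), (0,4), (0,6), (0,8), (0,10), (1,1), (1,3), (1,5), (1,7), (1,9), (1,11), (2,0), (2,2), (2,4), (2,6), (2,8), (2,10), (3,1), (3,3), (3,5), (3,7), (3,9), (3,11)}.
So G has 3 subgroups of order 24.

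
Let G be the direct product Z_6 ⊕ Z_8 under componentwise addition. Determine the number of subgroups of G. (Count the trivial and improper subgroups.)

|G| = 48, so by Lagrange every subgroup order divides 48. Divisors: 1, 2, 3, 4, 6, 8, 12, 16, 24, 48.
Subgroups by order — order 1: 1; order 2: 3; order 3: 1; order 4: 3; order 6: 3; order 8: 3; order 12: 3; order 16: 1; order 24: 3; order 48: 1.
Total: 1 + 3 + 1 + 3 + 3 + 3 + 3 + 1 + 3 + 1 = 22.

22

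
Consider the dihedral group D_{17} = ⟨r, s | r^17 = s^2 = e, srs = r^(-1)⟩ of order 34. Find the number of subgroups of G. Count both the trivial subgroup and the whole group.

20

|G| = 34, so by Lagrange every subgroup order divides 34. Divisors: 1, 2, 17, 34.
Subgroups by order — order 1: 1; order 2: 17; order 17: 1; order 34: 1.
Total: 1 + 17 + 1 + 1 = 20.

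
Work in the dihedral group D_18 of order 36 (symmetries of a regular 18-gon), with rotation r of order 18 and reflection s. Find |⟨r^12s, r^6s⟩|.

6

|⟨r^12s⟩| = 2 and |⟨r^6s⟩| = 2, so |H| is a multiple of lcm(2, 2) = 2 and divides |G| = 36.
Closing under the operation: H = {e, r^6, r^12, s, r^6s, r^12s}, so |H| = 6.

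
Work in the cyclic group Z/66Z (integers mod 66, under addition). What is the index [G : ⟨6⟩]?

6

|⟨6⟩| = 11 and |G| = 66.
By Lagrange, [G : H] = |G|/|H| = 66/11 = 6.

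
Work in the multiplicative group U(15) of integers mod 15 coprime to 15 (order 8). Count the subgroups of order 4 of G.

|G| = 8 and 4 | 8, so subgroups of order 4 are possible by Lagrange.
The subgroups of order 4 are: {1, 4, 11, 14}; {1, 4, 7, 13}; {1, 2, 4, 8}.
So G has 3 subgroups of order 4.

3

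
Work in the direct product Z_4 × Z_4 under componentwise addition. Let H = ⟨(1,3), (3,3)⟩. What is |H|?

8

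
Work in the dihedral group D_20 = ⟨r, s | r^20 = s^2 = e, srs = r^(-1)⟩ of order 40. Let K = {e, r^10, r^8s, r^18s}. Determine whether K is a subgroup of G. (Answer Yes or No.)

|K| = 4 divides |G| = 40, consistent with Lagrange.
K contains the identity, every element's inverse is in K, and K is closed under ·: it is a subgroup.

Yes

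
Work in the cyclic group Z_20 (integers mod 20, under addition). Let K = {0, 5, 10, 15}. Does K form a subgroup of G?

Yes

|K| = 4 divides |G| = 20, consistent with Lagrange.
K contains the identity, every element's inverse is in K, and K is closed under +: it is a subgroup.
In fact K = ⟨5⟩.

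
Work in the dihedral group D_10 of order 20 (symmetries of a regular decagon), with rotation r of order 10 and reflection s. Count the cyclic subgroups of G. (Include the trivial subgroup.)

A cyclic subgroup of order d is generated by each of its φ(d) elements of order d, so the cyclic subgroups of order d number (#elements of order d)/φ(d).
Cyclic subgroups by order — order 1: 1; order 2: 11; order 5: 1; order 10: 1.
Total: 14.

14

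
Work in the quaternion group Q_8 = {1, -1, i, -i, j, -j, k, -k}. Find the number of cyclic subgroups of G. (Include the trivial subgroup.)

A cyclic subgroup of order d is generated by each of its φ(d) elements of order d, so the cyclic subgroups of order d number (#elements of order d)/φ(d).
Cyclic subgroups by order — order 1: 1; order 2: 1; order 4: 3.
Total: 5.

5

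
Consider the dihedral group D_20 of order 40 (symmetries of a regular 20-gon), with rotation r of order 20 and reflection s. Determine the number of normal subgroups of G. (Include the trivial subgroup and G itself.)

9

G has 48 subgroups. Checking conjugation-invariance by order — order 1: 1/1 normal; order 2: 1/21 normal; order 4: 1/11 normal; order 5: 1/1 normal; order 8: 0/5 normal; order 10: 1/5 normal; order 20: 3/3 normal; order 40: 1/1 normal.
Total normal subgroups: 9.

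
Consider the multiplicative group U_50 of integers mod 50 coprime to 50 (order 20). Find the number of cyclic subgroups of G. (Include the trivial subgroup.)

6

Each element a generates a cyclic subgroup ⟨a⟩; distinct elements may generate the same one (a cyclic group of order d has φ(d) generators).
Cyclic subgroups by order — order 1: 1; order 2: 1; order 4: 1; order 5: 1; order 10: 1; order 20: 1.
Total: 6.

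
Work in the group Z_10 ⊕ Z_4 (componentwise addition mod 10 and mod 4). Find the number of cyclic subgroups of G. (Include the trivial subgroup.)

Group the elements of G by the cyclic subgroup they generate; each cyclic subgroup of order d accounts for φ(d) elements.
Cyclic subgroups by order — order 1: 1; order 2: 3; order 4: 2; order 5: 1; order 10: 3; order 20: 2.
Total: 12.

12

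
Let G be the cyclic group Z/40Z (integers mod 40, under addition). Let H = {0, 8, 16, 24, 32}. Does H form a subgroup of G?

Yes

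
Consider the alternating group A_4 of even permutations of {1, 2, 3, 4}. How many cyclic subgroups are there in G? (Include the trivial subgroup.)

8

Each element a generates a cyclic subgroup ⟨a⟩; distinct elements may generate the same one (a cyclic group of order d has φ(d) generators).
Cyclic subgroups by order — order 1: 1; order 2: 3; order 3: 4.
Total: 8.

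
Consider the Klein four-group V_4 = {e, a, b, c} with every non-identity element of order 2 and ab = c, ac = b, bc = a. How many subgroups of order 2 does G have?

3

|G| = 4 and 2 | 4, so subgroups of order 2 are possible by Lagrange.
The subgroups of order 2 are: {e, a}; {e, b}; {e, c}.
So G has 3 subgroups of order 2.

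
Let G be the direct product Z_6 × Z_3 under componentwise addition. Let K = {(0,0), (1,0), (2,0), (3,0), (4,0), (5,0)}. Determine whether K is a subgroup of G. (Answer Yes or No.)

|K| = 6 divides |G| = 18, consistent with Lagrange.
K contains the identity, every element's inverse is in K, and K is closed under +: it is a subgroup.
In fact K = ⟨(5,0)⟩.

Yes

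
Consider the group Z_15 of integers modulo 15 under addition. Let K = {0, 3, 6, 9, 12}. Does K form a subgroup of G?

|K| = 5 divides |G| = 15, consistent with Lagrange.
K contains the identity, every element's inverse is in K, and K is closed under +: it is a subgroup.
In fact K = ⟨3⟩.

Yes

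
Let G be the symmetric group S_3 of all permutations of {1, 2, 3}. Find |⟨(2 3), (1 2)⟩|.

|⟨(2 3)⟩| = 2 and |⟨(1 2)⟩| = 2, so |H| is a multiple of lcm(2, 2) = 2 and divides |G| = 6.
Closing {(2 3), (1 2)} under the group operation gives all of G, so |H| = 6.

6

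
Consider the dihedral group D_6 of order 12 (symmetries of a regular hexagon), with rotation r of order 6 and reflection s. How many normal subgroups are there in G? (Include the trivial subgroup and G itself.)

7

G has 16 subgroups. Checking conjugation-invariance by order — order 1: 1/1 normal; order 2: 1/7 normal; order 3: 1/1 normal; order 4: 0/3 normal; order 6: 3/3 normal; order 12: 1/1 normal.
Total normal subgroups: 7.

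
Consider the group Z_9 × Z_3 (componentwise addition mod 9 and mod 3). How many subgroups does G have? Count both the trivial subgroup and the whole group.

|G| = 27, so by Lagrange every subgroup order divides 27. Divisors: 1, 3, 9, 27.
Subgroups by order — order 1: 1; order 3: 4; order 9: 4; order 27: 1.
Total: 1 + 4 + 4 + 1 = 10.

10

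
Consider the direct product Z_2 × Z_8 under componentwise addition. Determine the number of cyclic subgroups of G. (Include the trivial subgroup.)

8

Each element a generates a cyclic subgroup ⟨a⟩; distinct elements may generate the same one (a cyclic group of order d has φ(d) generators).
Cyclic subgroups by order — order 1: 1; order 2: 3; order 4: 2; order 8: 2.
Total: 8.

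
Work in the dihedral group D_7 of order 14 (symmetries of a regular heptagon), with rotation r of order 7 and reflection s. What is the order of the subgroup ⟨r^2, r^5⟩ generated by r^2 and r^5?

7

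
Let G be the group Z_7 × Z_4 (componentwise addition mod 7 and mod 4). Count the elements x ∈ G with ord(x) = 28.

12

An element (a,b) has order lcm(ord(a), ord(b)); count pairs with lcm equal to 28.
Enumerating gives 12 such elements.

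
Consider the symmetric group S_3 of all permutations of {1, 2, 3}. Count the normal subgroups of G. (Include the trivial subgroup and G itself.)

3

G has 6 subgroups. Checking conjugation-invariance by order — order 1: 1/1 normal; order 2: 0/3 normal; order 3: 1/1 normal; order 6: 1/1 normal.
Total normal subgroups: 3.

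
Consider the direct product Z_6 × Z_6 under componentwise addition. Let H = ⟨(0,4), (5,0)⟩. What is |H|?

18

|⟨(0,4)⟩| = 3 and |⟨(5,0)⟩| = 6, so |H| is a multiple of lcm(3, 6) = 6 and divides |G| = 36.
Closing under the operation: H = {(0,0), (0,2), (0,4), (1,0), (1,2), (1,4), (2,0), (2,2), (2,4), (3,0), (3,2), (3,4), (4,0), (4,2), (4,4), (5,0), (5,2), (5,4)}, so |H| = 18.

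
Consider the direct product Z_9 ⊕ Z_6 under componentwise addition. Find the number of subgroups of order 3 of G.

4

|G| = 54 and 3 | 54, so subgroups of order 3 are possible by Lagrange.
The subgroups of order 3 are: {(0,0), (0,2), (0,4)}; {(0,0), (3,0), (6,0)}; {(0,0), (3,2), (6,4)}; {(0,0), (3,4), (6,2)}.
So G has 4 subgroups of order 3.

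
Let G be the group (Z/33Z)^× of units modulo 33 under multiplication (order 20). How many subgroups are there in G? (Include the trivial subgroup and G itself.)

10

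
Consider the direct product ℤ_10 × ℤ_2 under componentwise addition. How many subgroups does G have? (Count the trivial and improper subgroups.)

|G| = 20, so by Lagrange every subgroup order divides 20. Divisors: 1, 2, 4, 5, 10, 20.
Subgroups by order — order 1: 1; order 2: 3; order 4: 1; order 5: 1; order 10: 3; order 20: 1.
Total: 1 + 3 + 1 + 1 + 3 + 1 = 10.

10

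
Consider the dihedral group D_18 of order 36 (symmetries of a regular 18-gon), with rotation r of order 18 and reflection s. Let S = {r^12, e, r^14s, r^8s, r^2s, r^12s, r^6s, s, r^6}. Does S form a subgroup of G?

Closure fails: s · r^2s = r^16 ∉ S. So S is not a subgroup.

No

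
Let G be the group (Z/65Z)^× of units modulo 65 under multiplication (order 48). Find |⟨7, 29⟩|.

|⟨7⟩| = 12 and |⟨29⟩| = 6, so |H| is a multiple of lcm(12, 6) = 12 and divides |G| = 48.
Closing under the operation: H = {1, 2, 4, 7, 8, 9, 14, 16, 18, 28, 29, 32, 33, 36, 37, 47, 49, 51, 56, 57, 58, 61, 63, 64}, so |H| = 24.

24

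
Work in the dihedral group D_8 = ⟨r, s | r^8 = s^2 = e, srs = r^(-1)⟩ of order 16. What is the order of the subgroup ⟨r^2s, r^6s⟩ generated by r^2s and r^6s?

|⟨r^2s⟩| = 2 and |⟨r^6s⟩| = 2, so |H| is a multiple of lcm(2, 2) = 2 and divides |G| = 16.
Closing under the operation: H = {e, r^4, r^2s, r^6s}, so |H| = 4.

4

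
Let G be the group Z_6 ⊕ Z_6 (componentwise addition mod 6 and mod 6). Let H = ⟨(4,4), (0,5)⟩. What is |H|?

18

|⟨(4,4)⟩| = 3 and |⟨(0,5)⟩| = 6, so |H| is a multiple of lcm(3, 6) = 6 and divides |G| = 36.
Closing under the operation: H = {(0,0), (0,1), (0,2), (0,3), (0,4), (0,5), (2,0), (2,1), (2,2), (2,3), (2,4), (2,5), (4,0), (4,1), (4,2), (4,3), (4,4), (4,5)}, so |H| = 18.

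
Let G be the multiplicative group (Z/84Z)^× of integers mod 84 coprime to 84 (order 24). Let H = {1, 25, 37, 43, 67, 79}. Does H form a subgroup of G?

Yes

|H| = 6 divides |G| = 24, consistent with Lagrange.
H contains the identity, every element's inverse is in H, and H is closed under ·: it is a subgroup.
In fact H = ⟨67⟩.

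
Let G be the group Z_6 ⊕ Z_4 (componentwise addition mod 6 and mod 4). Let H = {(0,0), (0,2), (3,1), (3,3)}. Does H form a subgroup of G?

|H| = 4 divides |G| = 24, consistent with Lagrange.
H contains the identity, every element's inverse is in H, and H is closed under +: it is a subgroup.
In fact H = ⟨(3,1)⟩.

Yes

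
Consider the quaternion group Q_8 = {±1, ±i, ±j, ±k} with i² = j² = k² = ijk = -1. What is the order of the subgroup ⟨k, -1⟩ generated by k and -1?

|⟨k⟩| = 4 and |⟨-1⟩| = 2, so |H| is a multiple of lcm(4, 2) = 4 and divides |G| = 8.
Closing under the operation: H = {1, -1, k, -k}, so |H| = 4.

4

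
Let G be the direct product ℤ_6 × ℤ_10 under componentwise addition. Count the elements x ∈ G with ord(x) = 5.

An element (a,b) has order lcm(ord(a), ord(b)); count pairs with lcm equal to 5.
Enumerating gives 4 such elements.

4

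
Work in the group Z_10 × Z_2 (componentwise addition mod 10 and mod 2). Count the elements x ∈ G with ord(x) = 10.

An element (a,b) has order lcm(ord(a), ord(b)); count pairs with lcm equal to 10.
Enumerating gives 12 such elements.

12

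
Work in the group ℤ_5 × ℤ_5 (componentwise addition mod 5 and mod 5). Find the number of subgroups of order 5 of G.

6

|G| = 25 and 5 | 25, so subgroups of order 5 are possible by Lagrange.
The subgroups of order 5 are: {(0,0), (0,1), (0,2), (0,3), (0,4)}; {(0,0), (1,0), (2,0), (3,0), (4,0)}; {(0,0), (1,1), (2,2), (3,3), (4,4)}; {(0,0), (1,2), (2,4), (3,1), (4,3)}; … (6 in all).
So G has 6 subgroups of order 5.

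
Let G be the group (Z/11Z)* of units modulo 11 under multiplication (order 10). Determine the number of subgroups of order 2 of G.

1

|G| = 10 and 2 | 10, so subgroups of order 2 are possible by Lagrange.
The subgroups of order 2 are: {1, 10}.
So G has 1 subgroup of order 2.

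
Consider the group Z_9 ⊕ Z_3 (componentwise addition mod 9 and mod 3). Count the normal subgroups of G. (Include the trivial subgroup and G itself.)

G is abelian, so every subgroup is normal.
G has 10 subgroups in total, hence 10 normal subgroups.

10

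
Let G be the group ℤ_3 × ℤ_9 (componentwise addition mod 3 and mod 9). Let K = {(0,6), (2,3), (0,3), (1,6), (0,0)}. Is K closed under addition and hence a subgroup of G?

|K| = 5 does not divide |G| = 27, so by Lagrange K is not a subgroup.

No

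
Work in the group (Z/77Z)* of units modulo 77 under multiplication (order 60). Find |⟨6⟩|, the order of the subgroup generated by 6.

10

Compute successive powers of 6 mod 77: 6, 36, 62, 64, 76, 71, 41, 15, …; 6^10 ≡ 1 (mod 77).
So |⟨6⟩| = 10.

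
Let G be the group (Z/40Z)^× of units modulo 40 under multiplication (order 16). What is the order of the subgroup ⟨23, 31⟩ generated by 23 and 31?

8

|⟨23⟩| = 4 and |⟨31⟩| = 2, so |H| is a multiple of lcm(4, 2) = 4 and divides |G| = 16.
Closing under the operation: H = {1, 7, 9, 17, 23, 31, 33, 39}, so |H| = 8.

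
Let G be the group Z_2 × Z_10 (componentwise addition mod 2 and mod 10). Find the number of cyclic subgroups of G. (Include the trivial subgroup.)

8

Group the elements of G by the cyclic subgroup they generate; each cyclic subgroup of order d accounts for φ(d) elements.
Cyclic subgroups by order — order 1: 1; order 2: 3; order 5: 1; order 10: 3.
Total: 8.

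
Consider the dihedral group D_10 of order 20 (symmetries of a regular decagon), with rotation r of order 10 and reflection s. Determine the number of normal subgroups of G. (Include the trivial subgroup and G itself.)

7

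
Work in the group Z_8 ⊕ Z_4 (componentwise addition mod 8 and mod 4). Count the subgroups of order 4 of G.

7

|G| = 32 and 4 | 32, so subgroups of order 4 are possible by Lagrange.
The subgroups of order 4 are: {(0,0), (0,1), (0,2), (0,3)}; {(0,0), (0,2), (4,0), (4,2)}; {(0,0), (0,2), (4,1), (4,3)}; {(0,0), (2,0), (4,0), (6,0)}; … (7 in all).
So G has 7 subgroups of order 4.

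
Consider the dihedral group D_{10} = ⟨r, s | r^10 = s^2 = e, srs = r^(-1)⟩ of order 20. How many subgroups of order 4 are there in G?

5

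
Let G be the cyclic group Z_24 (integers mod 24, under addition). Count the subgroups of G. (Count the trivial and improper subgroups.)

8

Subgroups of the cyclic group Z_24 correspond bijectively to divisors of 24.
Divisors of 24: 1, 2, 3, 4, 6, 8, 12, 24.
So Z_24 has 8 subgroups.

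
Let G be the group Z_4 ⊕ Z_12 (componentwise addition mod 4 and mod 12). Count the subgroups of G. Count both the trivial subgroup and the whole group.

|G| = 48, so by Lagrange every subgroup order divides 48. Divisors: 1, 2, 3, 4, 6, 8, 12, 16, 24, 48.
Subgroups by order — order 1: 1; order 2: 3; order 3: 1; order 4: 7; order 6: 3; order 8: 3; order 12: 7; order 16: 1; order 24: 3; order 48: 1.
Total: 1 + 3 + 1 + 7 + 3 + 3 + 7 + 1 + 3 + 1 = 30.

30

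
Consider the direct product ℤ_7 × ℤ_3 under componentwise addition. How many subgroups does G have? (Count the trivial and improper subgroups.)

|G| = 21, so by Lagrange every subgroup order divides 21. Divisors: 1, 3, 7, 21.
Subgroups by order — order 1: 1; order 3: 1; order 7: 1; order 21: 1.
Total: 1 + 1 + 1 + 1 = 4.

4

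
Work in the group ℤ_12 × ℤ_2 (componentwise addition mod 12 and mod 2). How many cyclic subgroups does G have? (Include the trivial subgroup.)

Group the elements of G by the cyclic subgroup they generate; each cyclic subgroup of order d accounts for φ(d) elements.
Cyclic subgroups by order — order 1: 1; order 2: 3; order 3: 1; order 4: 2; order 6: 3; order 12: 2.
Total: 12.

12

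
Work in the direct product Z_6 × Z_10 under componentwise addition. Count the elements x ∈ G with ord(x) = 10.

12

An element (a,b) has order lcm(ord(a), ord(b)); count pairs with lcm equal to 10.
Enumerating gives 12 such elements.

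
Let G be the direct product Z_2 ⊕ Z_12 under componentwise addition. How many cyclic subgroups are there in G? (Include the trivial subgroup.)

A cyclic subgroup of order d is generated by each of its φ(d) elements of order d, so the cyclic subgroups of order d number (#elements of order d)/φ(d).
Cyclic subgroups by order — order 1: 1; order 2: 3; order 3: 1; order 4: 2; order 6: 3; order 12: 2.
Total: 12.

12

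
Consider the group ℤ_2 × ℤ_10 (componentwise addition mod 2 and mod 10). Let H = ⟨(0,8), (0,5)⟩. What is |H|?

10

|⟨(0,8)⟩| = 5 and |⟨(0,5)⟩| = 2, so |H| is a multiple of lcm(5, 2) = 10 and divides |G| = 20.
Closing under the operation: H = {(0,0), (0,1), (0,2), (0,3), (0,4), (0,5), (0,6), (0,7), (0,8), (0,9)}, so |H| = 10.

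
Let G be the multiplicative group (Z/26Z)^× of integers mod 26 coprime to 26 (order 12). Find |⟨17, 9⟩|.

6

|⟨17⟩| = 6 and |⟨9⟩| = 3, so |H| is a multiple of lcm(6, 3) = 6 and divides |G| = 12.
Closing under the operation: H = {1, 3, 9, 17, 23, 25}, so |H| = 6.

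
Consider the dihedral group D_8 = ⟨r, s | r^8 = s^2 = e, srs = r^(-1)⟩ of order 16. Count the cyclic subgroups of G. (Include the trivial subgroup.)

12

Group the elements of G by the cyclic subgroup they generate; each cyclic subgroup of order d accounts for φ(d) elements.
Cyclic subgroups by order — order 1: 1; order 2: 9; order 4: 1; order 8: 1.
Total: 12.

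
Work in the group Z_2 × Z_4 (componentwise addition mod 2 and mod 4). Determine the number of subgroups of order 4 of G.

|G| = 8 and 4 | 8, so subgroups of order 4 are possible by Lagrange.
The subgroups of order 4 are: {(0,0), (0,1), (0,2), (0,3)}; {(0,0), (0,2), (1,0), (1,2)}; {(0,0), (0,2), (1,1), (1,3)}.
So G has 3 subgroups of order 4.

3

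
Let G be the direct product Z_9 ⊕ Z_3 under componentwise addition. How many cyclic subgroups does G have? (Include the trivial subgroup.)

8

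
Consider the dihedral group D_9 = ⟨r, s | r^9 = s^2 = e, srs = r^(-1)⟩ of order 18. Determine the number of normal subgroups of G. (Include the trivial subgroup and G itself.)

G has 16 subgroups. Checking conjugation-invariance by order — order 1: 1/1 normal; order 2: 0/9 normal; order 3: 1/1 normal; order 6: 0/3 normal; order 9: 1/1 normal; order 18: 1/1 normal.
Total normal subgroups: 4.

4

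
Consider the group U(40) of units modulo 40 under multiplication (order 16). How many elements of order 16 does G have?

No element of G has order 16 (even though 16 | 16).

0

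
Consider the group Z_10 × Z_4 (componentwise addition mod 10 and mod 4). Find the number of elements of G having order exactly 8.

An element (a,b) has order lcm(ord(a), ord(b)); count pairs with lcm equal to 8.
Enumerating gives 0 such elements.

0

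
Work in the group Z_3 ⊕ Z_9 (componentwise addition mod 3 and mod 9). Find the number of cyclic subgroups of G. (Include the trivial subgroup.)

A cyclic subgroup of order d is generated by each of its φ(d) elements of order d, so the cyclic subgroups of order d number (#elements of order d)/φ(d).
Cyclic subgroups by order — order 1: 1; order 3: 4; order 9: 3.
Total: 8.

8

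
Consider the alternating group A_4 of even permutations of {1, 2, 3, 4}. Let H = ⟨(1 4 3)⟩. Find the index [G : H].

4

|⟨(1 4 3)⟩| = 3 and |G| = 12.
By Lagrange, [G : H] = |G|/|H| = 12/3 = 4.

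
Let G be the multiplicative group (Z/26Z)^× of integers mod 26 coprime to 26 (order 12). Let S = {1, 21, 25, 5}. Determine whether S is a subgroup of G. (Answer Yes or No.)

|S| = 4 divides |G| = 12, consistent with Lagrange.
S contains the identity, every element's inverse is in S, and S is closed under ·: it is a subgroup.
In fact S = ⟨21⟩.

Yes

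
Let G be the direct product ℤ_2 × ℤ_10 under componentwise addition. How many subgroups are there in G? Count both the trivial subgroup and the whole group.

|G| = 20, so by Lagrange every subgroup order divides 20. Divisors: 1, 2, 4, 5, 10, 20.
Subgroups by order — order 1: 1; order 2: 3; order 4: 1; order 5: 1; order 10: 3; order 20: 1.
Total: 1 + 3 + 1 + 1 + 3 + 1 = 10.

10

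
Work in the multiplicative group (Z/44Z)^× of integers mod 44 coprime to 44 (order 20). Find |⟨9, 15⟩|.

10

|⟨9⟩| = 5 and |⟨15⟩| = 10, so |H| is a multiple of lcm(5, 10) = 10 and divides |G| = 20.
Closing under the operation: H = {1, 3, 5, 9, 15, 23, 25, 27, 31, 37}, so |H| = 10.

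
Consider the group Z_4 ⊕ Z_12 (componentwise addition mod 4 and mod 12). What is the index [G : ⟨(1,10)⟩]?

4

|⟨(1,10)⟩| = 12 and |G| = 48.
By Lagrange, [G : H] = |G|/|H| = 48/12 = 4.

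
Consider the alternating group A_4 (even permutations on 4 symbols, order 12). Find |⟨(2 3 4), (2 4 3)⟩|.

3

|⟨(2 3 4)⟩| = 3 and |⟨(2 4 3)⟩| = 3, so |H| is a multiple of lcm(3, 3) = 3 and divides |G| = 12.
Closing under the operation: H = {e, (2 3 4), (2 4 3)}, so |H| = 3.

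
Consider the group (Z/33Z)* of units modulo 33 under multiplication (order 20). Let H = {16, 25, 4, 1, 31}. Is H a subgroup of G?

|H| = 5 divides |G| = 20, consistent with Lagrange.
H contains the identity, every element's inverse is in H, and H is closed under ·: it is a subgroup.
In fact H = ⟨16⟩.

Yes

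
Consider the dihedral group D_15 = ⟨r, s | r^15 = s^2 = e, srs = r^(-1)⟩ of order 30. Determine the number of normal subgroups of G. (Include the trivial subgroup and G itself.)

5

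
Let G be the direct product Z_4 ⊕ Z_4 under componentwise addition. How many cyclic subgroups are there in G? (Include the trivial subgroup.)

10

Each element a generates a cyclic subgroup ⟨a⟩; distinct elements may generate the same one (a cyclic group of order d has φ(d) generators).
Cyclic subgroups by order — order 1: 1; order 2: 3; order 4: 6.
Total: 10.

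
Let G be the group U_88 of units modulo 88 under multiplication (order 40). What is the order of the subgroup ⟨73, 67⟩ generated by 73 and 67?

|⟨73⟩| = 10 and |⟨67⟩| = 2, so |H| is a multiple of lcm(10, 2) = 10 and divides |G| = 40.
Closing under the operation: H = {1, 3, 9, 17, 19, 25, 27, 35, 41, 43, 49, 51, 57, 59, 65, 67, 73, 75, 81, 83}, so |H| = 20.

20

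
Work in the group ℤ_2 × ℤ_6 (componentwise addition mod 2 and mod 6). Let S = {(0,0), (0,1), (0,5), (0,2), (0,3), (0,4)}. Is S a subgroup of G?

Yes

|S| = 6 divides |G| = 12, consistent with Lagrange.
S contains the identity, every element's inverse is in S, and S is closed under +: it is a subgroup.
In fact S = ⟨(0,1)⟩.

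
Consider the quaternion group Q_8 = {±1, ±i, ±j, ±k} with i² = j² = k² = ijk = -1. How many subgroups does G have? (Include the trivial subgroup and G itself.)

|G| = 8, so by Lagrange every subgroup order divides 8. Divisors: 1, 2, 4, 8.
Subgroups by order — order 1: 1; order 2: 1; order 4: 3; order 8: 1.
Total: 1 + 1 + 3 + 1 = 6.

6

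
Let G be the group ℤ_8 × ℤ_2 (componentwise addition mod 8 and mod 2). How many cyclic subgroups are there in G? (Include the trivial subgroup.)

A cyclic subgroup of order d is generated by each of its φ(d) elements of order d, so the cyclic subgroups of order d number (#elements of order d)/φ(d).
Cyclic subgroups by order — order 1: 1; order 2: 3; order 4: 2; order 8: 2.
Total: 8.

8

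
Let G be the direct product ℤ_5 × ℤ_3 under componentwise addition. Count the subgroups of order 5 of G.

|G| = 15 and 5 | 15, so subgroups of order 5 are possible by Lagrange.
The subgroups of order 5 are: {(0,0), (1,0), (2,0), (3,0), (4,0)}.
So G has 1 subgroup of order 5.

1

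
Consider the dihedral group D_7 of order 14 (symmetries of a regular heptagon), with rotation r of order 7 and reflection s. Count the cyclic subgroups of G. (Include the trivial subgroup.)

9

Each element a generates a cyclic subgroup ⟨a⟩; distinct elements may generate the same one (a cyclic group of order d has φ(d) generators).
Cyclic subgroups by order — order 1: 1; order 2: 7; order 7: 1.
Total: 9.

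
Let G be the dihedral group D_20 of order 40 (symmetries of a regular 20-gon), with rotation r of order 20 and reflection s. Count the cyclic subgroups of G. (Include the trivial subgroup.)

26

Group the elements of G by the cyclic subgroup they generate; each cyclic subgroup of order d accounts for φ(d) elements.
Cyclic subgroups by order — order 1: 1; order 2: 21; order 4: 1; order 5: 1; order 10: 1; order 20: 1.
Total: 26.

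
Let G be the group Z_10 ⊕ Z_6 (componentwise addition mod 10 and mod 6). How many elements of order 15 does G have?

8

An element (a,b) has order lcm(ord(a), ord(b)); count pairs with lcm equal to 15.
Enumerating gives 8 such elements.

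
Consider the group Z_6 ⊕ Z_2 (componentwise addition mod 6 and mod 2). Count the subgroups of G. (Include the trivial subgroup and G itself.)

|G| = 12, so by Lagrange every subgroup order divides 12. Divisors: 1, 2, 3, 4, 6, 12.
Subgroups by order — order 1: 1; order 2: 3; order 3: 1; order 4: 1; order 6: 3; order 12: 1.
Total: 1 + 3 + 1 + 1 + 3 + 1 = 10.

10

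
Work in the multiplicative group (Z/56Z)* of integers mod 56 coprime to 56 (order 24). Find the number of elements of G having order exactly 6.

14

Enumerating element orders in G gives 14 elements of order 6.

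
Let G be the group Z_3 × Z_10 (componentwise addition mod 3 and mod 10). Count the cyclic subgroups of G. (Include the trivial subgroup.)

Group the elements of G by the cyclic subgroup they generate; each cyclic subgroup of order d accounts for φ(d) elements.
Cyclic subgroups by order — order 1: 1; order 2: 1; order 3: 1; order 5: 1; order 6: 1; order 10: 1; order 15: 1; order 30: 1.
Total: 8.

8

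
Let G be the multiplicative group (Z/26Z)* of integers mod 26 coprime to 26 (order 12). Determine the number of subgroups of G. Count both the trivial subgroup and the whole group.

6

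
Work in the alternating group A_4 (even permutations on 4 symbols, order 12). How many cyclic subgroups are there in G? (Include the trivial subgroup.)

8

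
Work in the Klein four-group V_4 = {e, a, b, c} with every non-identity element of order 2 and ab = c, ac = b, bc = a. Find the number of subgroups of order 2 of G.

|G| = 4 and 2 | 4, so subgroups of order 2 are possible by Lagrange.
The subgroups of order 2 are: {e, a}; {e, b}; {e, c}.
So G has 3 subgroups of order 2.

3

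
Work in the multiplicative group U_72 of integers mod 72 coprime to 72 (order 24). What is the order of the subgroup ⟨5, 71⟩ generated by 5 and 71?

12

|⟨5⟩| = 6 and |⟨71⟩| = 2, so |H| is a multiple of lcm(6, 2) = 6 and divides |G| = 24.
Closing under the operation: H = {1, 5, 19, 23, 25, 29, 43, 47, 49, 53, 67, 71}, so |H| = 12.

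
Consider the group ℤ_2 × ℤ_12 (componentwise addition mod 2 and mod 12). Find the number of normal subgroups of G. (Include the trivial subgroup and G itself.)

G is abelian, so every subgroup is normal.
G has 16 subgroups in total, hence 16 normal subgroups.

16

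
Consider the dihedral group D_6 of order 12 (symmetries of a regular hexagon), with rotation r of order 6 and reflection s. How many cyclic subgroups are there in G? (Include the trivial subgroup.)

A cyclic subgroup of order d is generated by each of its φ(d) elements of order d, so the cyclic subgroups of order d number (#elements of order d)/φ(d).
Cyclic subgroups by order — order 1: 1; order 2: 7; order 3: 1; order 6: 1.
Total: 10.

10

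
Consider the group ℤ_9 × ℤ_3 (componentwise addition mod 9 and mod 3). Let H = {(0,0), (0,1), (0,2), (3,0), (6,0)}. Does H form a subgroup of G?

No

|H| = 5 does not divide |G| = 27, so by Lagrange H is not a subgroup.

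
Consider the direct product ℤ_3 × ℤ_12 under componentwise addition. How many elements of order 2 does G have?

1

An element (a,b) has order lcm(ord(a), ord(b)); count pairs with lcm equal to 2.
Enumerating gives 1 such elements.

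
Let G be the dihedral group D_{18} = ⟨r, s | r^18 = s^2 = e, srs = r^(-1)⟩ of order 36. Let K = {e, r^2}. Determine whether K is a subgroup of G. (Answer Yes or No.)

No

r^2 ∈ K but its inverse r^16 ∉ K, so K is not a subgroup.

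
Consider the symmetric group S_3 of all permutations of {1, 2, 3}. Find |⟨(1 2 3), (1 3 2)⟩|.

|⟨(1 2 3)⟩| = 3 and |⟨(1 3 2)⟩| = 3, so |H| is a multiple of lcm(3, 3) = 3 and divides |G| = 6.
Closing under the operation: H = {e, (1 2 3), (1 3 2)}, so |H| = 3.

3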